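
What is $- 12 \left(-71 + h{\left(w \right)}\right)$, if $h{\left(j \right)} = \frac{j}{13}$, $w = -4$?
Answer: $\frac{11124}{13} \approx 855.69$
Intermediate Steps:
$h{\left(j \right)} = \frac{j}{13}$ ($h{\left(j \right)} = j \frac{1}{13} = \frac{j}{13}$)
$- 12 \left(-71 + h{\left(w \right)}\right) = - 12 \left(-71 + \frac{1}{13} \left(-4\right)\right) = - 12 \left(-71 - \frac{4}{13}\right) = \left(-12\right) \left(- \frac{927}{13}\right) = \frac{11124}{13}$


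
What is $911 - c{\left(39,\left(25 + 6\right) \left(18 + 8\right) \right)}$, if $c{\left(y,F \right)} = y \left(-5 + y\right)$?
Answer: $-415$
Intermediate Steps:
$911 - c{\left(39,\left(25 + 6\right) \left(18 + 8\right) \right)} = 911 - 39 \left(-5 + 39\right) = 911 - 39 \cdot 34 = 911 - 1326 = -415$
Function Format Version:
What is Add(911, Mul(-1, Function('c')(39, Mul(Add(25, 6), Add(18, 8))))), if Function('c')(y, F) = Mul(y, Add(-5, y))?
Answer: -415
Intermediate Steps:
Add(911, Mul(-1, Function('c')(39, Mul(Add(25, 6), Add(18, 8))))) = Add(911, Mul(-1, Mul(39, Add(-5, 39)))) = Add(911, Mul(-1, Mul(39, 34))) = Add(911, Mul(-1, 1326)) = Add(911, -1326) = -415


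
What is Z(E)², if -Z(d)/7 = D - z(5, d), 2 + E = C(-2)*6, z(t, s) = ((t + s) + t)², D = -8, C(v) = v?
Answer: 28224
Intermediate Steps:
z(t, s) = (s + 2*t)² (z(t, s) = ((s + t) + t)² = (s + 2*t)²)
E = -14 (E = -2 - 2*6 = -2 - 12 = -14)
Z(d) = 56 + 7*(10 + d)² (Z(d) = -7*(-8 - (d + 2*5)²) = -7*(-8 - (d + 10)²) = -7*(-8 - (10 + d)²) = 56 + 7*(10 + d)²)
Z(E)² = (56 + 7*(10 - 14)²)² = (56 + 7*(-4)²)² = (56 + 7*16)² = (56 + 112)² = 168² = 28224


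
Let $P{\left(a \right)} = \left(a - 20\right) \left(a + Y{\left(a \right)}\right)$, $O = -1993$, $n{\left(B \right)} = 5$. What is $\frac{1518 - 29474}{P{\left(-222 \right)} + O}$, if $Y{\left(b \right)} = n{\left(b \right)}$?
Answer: $- \frac{27956}{50521} \approx -0.55335$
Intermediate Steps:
$Y{\left(b \right)} = 5$
$P{\left(a \right)} = \left(-20 + a\right) \left(5 + a\right)$ ($P{\left(a \right)} = \left(a - 20\right) \left(a + 5\right) = \left(-20 + a\right) \left(5 + a\right)$)
$\frac{1518 - 29474}{P{\left(-222 \right)} + O} = \frac{1518 - 29474}{\left(-100 + \left(-222\right)^{2} - -3330\right) - 1993} = - \frac{27956}{\left(-100 + 49284 + 3330\right) - 1993} = - \frac{27956}{52514 - 1993} = - \frac{27956}{50521}$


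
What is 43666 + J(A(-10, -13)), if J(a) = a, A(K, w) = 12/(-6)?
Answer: 43664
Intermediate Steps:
A(K, w) = -2 (A(K, w) = 12*(-⅙) = -2)
43666 + J(A(-10, -13)) = 43666 - 2 = 43664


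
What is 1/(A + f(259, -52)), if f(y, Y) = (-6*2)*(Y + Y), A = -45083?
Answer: -1/43835 ≈ -2.2813e-5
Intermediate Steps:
f(y, Y) = -24*Y
1/(A + f(259, -52)) = 1/(-45083 - 24*(-52)) = 1/(-45083 + 1248) = 1/(-43835) = -1/43835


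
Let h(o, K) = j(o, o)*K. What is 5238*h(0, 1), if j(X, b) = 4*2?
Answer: 41904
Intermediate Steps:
j(X, b) = 8
h(o, K) = 8*K
5238*h(0, 1) = 5238*(8*1) = 5238*8 = 41904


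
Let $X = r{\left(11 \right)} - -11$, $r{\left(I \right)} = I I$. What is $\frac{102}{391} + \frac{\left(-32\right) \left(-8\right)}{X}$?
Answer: $\frac{1670}{759} \approx 2.2003$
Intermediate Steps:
$r{\left(I \right)} = I^{2}$
$X = 132$ ($X = 11^{2} - -11 = 121 + 11 = 132$)
$\frac{102}{391} + \frac{\left(-32\right) \left(-8\right)}{X} = \frac{102}{391} + \frac{\left(-32\right) \left(-8\right)}{132} = 102 \cdot \frac{1}{391} + 256 \cdot \frac{1}{132} = \frac{6}{23} + \frac{64}{33} = \frac{1670}{759}$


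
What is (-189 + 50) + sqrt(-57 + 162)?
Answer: -139 + sqrt(105) ≈ -128.75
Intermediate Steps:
(-189 + 50) + sqrt(-57 + 162) = -139 + sqrt(105)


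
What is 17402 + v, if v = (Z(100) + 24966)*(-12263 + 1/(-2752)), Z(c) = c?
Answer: -422936943989/1376 ≈ -3.0737e+8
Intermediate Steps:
v = -422960889141/1376 (v = (100 + 24966)*(-12263 + 1/(-2752)) = 25066*(-12263 - 1/2752) = 25066*(-33747777/2752) = -422960889141/1376 ≈ -3.0738e+8)
17402 + v = 17402 - 422960889141/1376 = -422936943989/1376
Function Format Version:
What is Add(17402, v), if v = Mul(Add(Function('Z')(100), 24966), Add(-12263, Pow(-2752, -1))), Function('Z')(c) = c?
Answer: Rational(-422936943989, 1376) ≈ -3.0737e+8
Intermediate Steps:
v = Rational(-422960889141, 1376) (v = Mul(Add(100, 24966), Add(-12263, Pow(-2752, -1))) = Mul(25066, Add(-12263, Rational(-1, 2752))) = Mul(25066, Rational(-33747777, 2752)) = Rational(-422960889141, 1376) ≈ -3.0738e+8)
Add(17402, v) = Add(17402, Rational(-422960889141, 1376)) = Rational(-422936943989, 1376)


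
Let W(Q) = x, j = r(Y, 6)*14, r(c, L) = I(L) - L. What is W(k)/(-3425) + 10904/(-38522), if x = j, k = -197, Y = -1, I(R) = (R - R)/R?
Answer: -17055176/65968925 ≈ -0.25853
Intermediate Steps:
I(R) = 0 (I(R) = 0/R = 0)
r(c, L) = -L (r(c, L) = 0 - L = -L)
j = -84 (j = -1*6*14 = -6*14 = -84)
x = -84
W(Q) = -84
W(k)/(-3425) + 10904/(-38522) = -84/(-3425) + 10904/(-38522) = -84*(-1/3425) + 10904*(-1/38522) = 84/3425 - 5452/19261 = -17055176/65968925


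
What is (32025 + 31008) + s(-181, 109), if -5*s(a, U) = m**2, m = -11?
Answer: 315044/5 ≈ 63009.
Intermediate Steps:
s(a, U) = -121/5 (s(a, U) = -1/5*(-11)**2 = -1/5*121 = -121/5)
(32025 + 31008) + s(-181, 109) = (32025 + 31008) - 121/5 = 63033 - 121/5 = 315044/5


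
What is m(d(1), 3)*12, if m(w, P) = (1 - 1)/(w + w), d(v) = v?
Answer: 0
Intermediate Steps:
m(w, P) = 0 (m(w, P) = 0/((2*w)) = 0*(1/(2*w)) = 0)
m(d(1), 3)*12 = 0*12 = 0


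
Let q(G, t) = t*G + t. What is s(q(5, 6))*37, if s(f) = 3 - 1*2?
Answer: 37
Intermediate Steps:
q(G, t) = t + G*t (q(G, t) = G*t + t = t + G*t)
s(f) = 1 (s(f) = 3 - 2 = 1)
s(q(5, 6))*37 = 1*37 = 37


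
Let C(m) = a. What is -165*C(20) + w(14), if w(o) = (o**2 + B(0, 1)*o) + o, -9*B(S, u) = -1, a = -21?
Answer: 33089/9 ≈ 3676.6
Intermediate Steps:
C(m) = -21
B(S, u) = 1/9 (B(S, u) = -1/9*(-1) = 1/9)
w(o) = o**2 + 10*o/9 (w(o) = (o**2 + o/9) + o = o**2 + 10*o/9)
-165*C(20) + w(14) = -165*(-21) + (1/9)*14*(10 + 9*14) = 3465 + (1/9)*14*(10 + 126) = 3465 + (1/9)*14*136 = 3465 + 1904/9 = 33089/9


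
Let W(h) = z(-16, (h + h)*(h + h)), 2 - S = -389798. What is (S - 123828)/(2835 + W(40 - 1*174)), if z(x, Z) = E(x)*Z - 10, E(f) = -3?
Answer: -265972/212647 ≈ -1.2508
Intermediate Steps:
z(x, Z) = -10 - 3*Z (z(x, Z) = -3*Z - 10 = -10 - 3*Z)
S = 389800 (S = 2 - 1*(-389798) = 2 + 389798 = 389800)
W(h) = -10 - 12*h² (W(h) = -10 - 3*(h + h)*(h + h) = -10 - 3*2*h*2*h = -10 - 12*h²)
(S - 123828)/(2835 + W(40 - 1*174)) = (389800 - 123828)/(2835 + (-10 - 12*(40 - 1*174)²)) = 265972/(2835 + (-10 - 12*(40 - 174)²)) = 265972/(2835 + (-10 - 12*(-134)²)) = 265972/(2835 + (-10 - 12*17956)) = 265972/(2835 + (-10 - 215472)) = 265972/(2835 - 215482) = 265972/(-212647) = 265972*(-1/212647) = -265972/212647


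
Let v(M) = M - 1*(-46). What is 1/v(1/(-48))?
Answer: 48/2207 ≈ 0.021749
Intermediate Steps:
v(M) = 46 + M (v(M) = M + 46 = 46 + M)
1/v(1/(-48)) = 1/(46 + 1/(-48)) = 1/(46 - 1/48) = 1/(2207/48) = 48/2207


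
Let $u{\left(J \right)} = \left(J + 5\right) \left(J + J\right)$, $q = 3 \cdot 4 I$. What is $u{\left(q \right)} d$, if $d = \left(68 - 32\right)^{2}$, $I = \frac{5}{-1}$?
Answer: $8553600$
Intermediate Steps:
$I = -5$ ($I = 5 \left(-1\right) = -5$)
$d = 1296$ ($d = 36^{2} = 1296$)
$q = -60$ ($q = 3 \cdot 4 \left(-5\right) = 12 \left(-5\right) = -60$)
$u{\left(J \right)} = 2 J \left(5 + J\right)$ ($u{\left(J \right)} = \left(5 + J\right) 2 J = 2 J \left(5 + J\right)$)
$u{\left(q \right)} d = 2 \left(-60\right) \left(5 - 60\right) 1296 = 2 \left(-60\right) \left(-55\right) 1296 = 6600 \cdot 1296 = 8553600$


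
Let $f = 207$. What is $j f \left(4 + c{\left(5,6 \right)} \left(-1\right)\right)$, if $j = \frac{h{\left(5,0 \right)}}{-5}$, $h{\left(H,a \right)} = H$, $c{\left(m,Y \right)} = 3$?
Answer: $-207$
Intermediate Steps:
$j = -1$ ($j = \frac{5}{-5} = 5 \left(- \frac{1}{5}\right) = -1$)
$j f \left(4 + c{\left(5,6 \right)} \left(-1\right)\right) = \left(-1\right) 207 \left(4 + 3 \left(-1\right)\right) = - 207 \left(4 - 3\right) = \left(-207\right) 1 = -207$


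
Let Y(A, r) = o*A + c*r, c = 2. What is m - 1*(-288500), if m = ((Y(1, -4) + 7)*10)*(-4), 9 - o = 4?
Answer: 288340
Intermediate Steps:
o = 5 (o = 9 - 1*4 = 9 - 4 = 5)
Y(A, r) = 2*r + 5*A (Y(A, r) = 5*A + 2*r = 2*r + 5*A)
m = -160 (m = (((2*(-4) + 5*1) + 7)*10)*(-4) = (((-8 + 5) + 7)*10)*(-4) = ((-3 + 7)*10)*(-4) = (4*10)*(-4) = 40*(-4) = -160)
m - 1*(-288500) = -160 - 1*(-288500) = -160 + 288500 = 288340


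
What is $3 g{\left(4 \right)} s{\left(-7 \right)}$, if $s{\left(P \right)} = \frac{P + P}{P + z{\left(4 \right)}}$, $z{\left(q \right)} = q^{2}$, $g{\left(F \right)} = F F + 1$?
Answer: $- \frac{238}{3} \approx -79.333$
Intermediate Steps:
$g{\left(F \right)} = 1 + F^{2}$ ($g{\left(F \right)} = F^{2} + 1 = 1 + F^{2}$)
$s{\left(P \right)} = \frac{2 P}{16 + P}$ ($s{\left(P \right)} = \frac{P + P}{P + 4^{2}} = \frac{2 P}{P + 16} = \frac{2 P}{16 + P}$)
$3 g{\left(4 \right)} s{\left(-7 \right)} = 3 \left(1 + 4^{2}\right) 2 \left(-7\right) \frac{1}{16 - 7} = 3 \left(1 + 16\right) 2 \left(-7\right) \frac{1}{9} = 3 \cdot 17 \cdot 2 \left(-7\right) \frac{1}{9} = 51 \left(- \frac{14}{9}\right) = - \frac{238}{3}$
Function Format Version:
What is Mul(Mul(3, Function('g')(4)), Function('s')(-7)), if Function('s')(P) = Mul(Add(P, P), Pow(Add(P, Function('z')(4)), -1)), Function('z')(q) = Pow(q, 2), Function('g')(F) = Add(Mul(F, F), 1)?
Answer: Rational(-238, 3) ≈ -79.333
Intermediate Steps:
Function('g')(F) = Add(1, Pow(F, 2)) (Function('g')(F) = Add(Pow(F, 2), 1) = Add(1, Pow(F, 2)))
Function('s')(P) = Mul(2, P, Pow(Add(16, P), -1)) (Function('s')(P) = Mul(Add(P, P), Pow(Add(P, Pow(4, 2)), -1)) = Mul(Mul(2, P), Pow(Add(P, 16), -1)) = Mul(Mul(2, P), Pow(Add(16, P), -1)) = Mul(2, P, Pow(Add(16, P), -1)))
Mul(Mul(3, Function('g')(4)), Function('s')(-7)) = Mul(Mul(3, Add(1, Pow(4, 2))), Mul(2, -7, Pow(Add(16, -7), -1))) = Mul(Mul(3, Add(1, 16)), Mul(2, -7, Pow(9, -1))) = Mul(Mul(3, 17), Mul(2, -7, Rational(1, 9))) = Mul(51, Rational(-14, 9)) = Rational(-238, 3)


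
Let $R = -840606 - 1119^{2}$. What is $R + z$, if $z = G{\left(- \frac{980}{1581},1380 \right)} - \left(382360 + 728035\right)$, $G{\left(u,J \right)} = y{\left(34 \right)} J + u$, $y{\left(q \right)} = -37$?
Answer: $- \frac{5144925962}{1581} \approx -3.2542 \cdot 10^{6}$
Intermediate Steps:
$G{\left(u,J \right)} = u - 37 J$ ($G{\left(u,J \right)} = - 37 J + u = u - 37 J$)
$R = -2092767$ ($R = -840606 - 1252161 = -2092767$)
$z = - \frac{1836261335}{1581}$ ($z = \left(- \frac{980}{1581} - 51060\right) - \left(382360 + 728035\right) = \left(\left(-980\right) \frac{1}{1581} - 51060\right) - 1110395 = \left(- \frac{980}{1581} - 51060\right) - 1110395 = - \frac{80726840}{1581} - 1110395 = - \frac{1836261335}{1581} \approx -1.1615 \cdot 10^{6}$)
$R + z = -2092767 - \frac{1836261335}{1581} = - \frac{5144925962}{1581}$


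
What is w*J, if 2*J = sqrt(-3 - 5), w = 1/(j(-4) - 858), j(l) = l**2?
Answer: -I*sqrt(2)/842 ≈ -0.0016796*I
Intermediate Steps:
w = -1/842 (w = 1/((-4)**2 - 858) = 1/(16 - 858) = 1/(-842) = -1/842 ≈ -0.0011876)
J = I*sqrt(2) (J = sqrt(-3 - 5)/2 = sqrt(-8)/2 = (2*I*sqrt(2))/2 = I*sqrt(2) ≈ 1.4142*I)
w*J = -I*sqrt(2)/842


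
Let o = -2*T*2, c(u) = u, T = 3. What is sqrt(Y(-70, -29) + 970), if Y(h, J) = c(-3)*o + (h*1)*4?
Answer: 11*sqrt(6) ≈ 26.944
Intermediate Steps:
o = -12 (o = -2*3*2 = -6*2 = -12)
Y(h, J) = 36 + 4*h (Y(h, J) = -3*(-12) + (h*1)*4 = 36 + h*4 = 36 + 4*h)
sqrt(Y(-70, -29) + 970) = sqrt((36 + 4*(-70)) + 970) = sqrt((36 - 280) + 970) = sqrt(-244 + 970) = sqrt(726) = 11*sqrt(6)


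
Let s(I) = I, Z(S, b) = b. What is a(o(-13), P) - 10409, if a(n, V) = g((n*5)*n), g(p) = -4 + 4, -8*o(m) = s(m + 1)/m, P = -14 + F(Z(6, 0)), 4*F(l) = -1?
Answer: -10409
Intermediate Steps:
F(l) = -1/4 (F(l) = (1/4)*(-1) = -1/4)
P = -57/4 (P = -14 - 1/4 = -57/4 ≈ -14.250)
o(m) = -(1 + m)/(8*m) (o(m) = -(m + 1)/(8*m) = -(1 + m)/(8*m))
g(p) = 0
a(n, V) = 0
a(o(-13), P) - 10409 = 0 - 10409 = -10409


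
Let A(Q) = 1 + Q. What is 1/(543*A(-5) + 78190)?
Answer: 1/76018 ≈ 1.3155e-5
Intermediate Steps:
1/(543*A(-5) + 78190) = 1/(543*(1 - 5) + 78190) = 1/(543*(-4) + 78190) = 1/(-2172 + 78190) = 1/76018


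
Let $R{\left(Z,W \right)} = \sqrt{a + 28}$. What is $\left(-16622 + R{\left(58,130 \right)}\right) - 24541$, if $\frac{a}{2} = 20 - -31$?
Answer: $-41163 + \sqrt{130} \approx -41152.0$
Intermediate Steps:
$a = 102$ ($a = 2 \left(20 - -31\right) = 2 \left(20 + 31\right) = 2 \cdot 51 = 102$)
$R{\left(Z,W \right)} = \sqrt{130}$ ($R{\left(Z,W \right)} = \sqrt{102 + 28} = \sqrt{130}$)
$\left(-16622 + R{\left(58,130 \right)}\right) - 24541 = \left(-16622 + \sqrt{130}\right) - 24541 = -41163 + \sqrt{130}$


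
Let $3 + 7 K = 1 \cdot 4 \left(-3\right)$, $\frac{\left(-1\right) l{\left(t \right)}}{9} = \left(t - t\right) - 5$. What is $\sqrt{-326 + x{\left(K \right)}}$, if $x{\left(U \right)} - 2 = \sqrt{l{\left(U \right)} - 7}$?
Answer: $\sqrt{-324 + \sqrt{38}} \approx 17.828 i$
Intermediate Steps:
$l{\left(t \right)} = 45$ ($l{\left(t \right)} = - 9 \left(\left(t - t\right) - 5\right) = - 9 \left(0 - 5\right) = \left(-9\right) \left(-5\right) = 45$)
$K = - \frac{15}{7}$ ($K = - \frac{3}{7} + \frac{1 \cdot 4 \left(-3\right)}{7} = - \frac{3}{7} + \frac{4 \left(-3\right)}{7} = - \frac{3}{7} + \frac{1}{7} \left(-12\right) = - \frac{3}{7} - \frac{12}{7} = - \frac{15}{7} \approx -2.1429$)
$x{\left(U \right)} = 2 + \sqrt{38}$ ($x{\left(U \right)} = 2 + \sqrt{45 - 7} = 2 + \sqrt{38}$)
$\sqrt{-326 + x{\left(K \right)}} = \sqrt{-326 + \left(2 + \sqrt{38}\right)} = \sqrt{-324 + \sqrt{38}}$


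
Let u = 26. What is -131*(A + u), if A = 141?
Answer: -21877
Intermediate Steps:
-131*(A + u) = -131*(141 + 26) = -131*167 = -21877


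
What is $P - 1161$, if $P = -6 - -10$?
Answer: $-1157$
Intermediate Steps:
$P = 4$ ($P = -6 + 10 = 4$)
$P - 1161 = 4 - 1161 = -1157$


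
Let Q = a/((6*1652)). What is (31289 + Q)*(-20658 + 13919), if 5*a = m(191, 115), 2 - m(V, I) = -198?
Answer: -261251325164/1239 ≈ -2.1086e+8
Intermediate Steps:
m(V, I) = 200 (m(V, I) = 2 - 1*(-198) = 2 + 198 = 200)
a = 40 (a = (⅕)*200 = 40)
Q = 5/1239 (Q = 40/((6*1652)) = 40/9912 = 40*(1/9912) = 5/1239 ≈ 0.0040355)
(31289 + Q)*(-20658 + 13919) = (31289 + 5/1239)*(-20658 + 13919) = (38767076/1239)*(-6739) = -261251325164/1239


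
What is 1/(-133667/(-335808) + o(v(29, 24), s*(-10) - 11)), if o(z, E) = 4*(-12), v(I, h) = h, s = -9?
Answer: -335808/15985117 ≈ -0.021008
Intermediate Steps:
o(z, E) = -48
1/(-133667/(-335808) + o(v(29, 24), s*(-10) - 11)) = 1/(-133667/(-335808) - 48) = 1/(-133667*(-1/335808) - 48) = 1/(133667/335808 - 48) = 1/(-15985117/335808) = -335808/15985117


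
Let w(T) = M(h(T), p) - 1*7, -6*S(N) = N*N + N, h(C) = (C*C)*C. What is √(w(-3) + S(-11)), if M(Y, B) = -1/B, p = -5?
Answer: I*√5655/15 ≈ 5.0133*I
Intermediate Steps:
h(C) = C³ (h(C) = C²*C = C³)
S(N) = -N/6 - N²/6 (S(N) = -(N*N + N)/6 = -(N² + N)/6 = -(N + N²)/6 = -N/6 - N²/6)
w(T) = -34/5 (w(T) = -1/(-5) - 1*7 = -1*(-⅕) - 7 = ⅕ - 7 = -34/5)
√(w(-3) + S(-11)) = √(-34/5 - ⅙*(-11)*(1 - 11)) = √(-34/5 - ⅙*(-11)*(-10)) = √(-34/5 - 55/3) = √(-377/15) = I*√5655/15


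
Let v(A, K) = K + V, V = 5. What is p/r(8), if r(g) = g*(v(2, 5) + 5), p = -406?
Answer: -203/60 ≈ -3.3833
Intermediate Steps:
v(A, K) = 5 + K (v(A, K) = K + 5 = 5 + K)
r(g) = 15*g (r(g) = g*((5 + 5) + 5) = g*(10 + 5) = g*15 = 15*g)
p/r(8) = -406/(15*8) = -406/120 = -406*1/120 = -203/60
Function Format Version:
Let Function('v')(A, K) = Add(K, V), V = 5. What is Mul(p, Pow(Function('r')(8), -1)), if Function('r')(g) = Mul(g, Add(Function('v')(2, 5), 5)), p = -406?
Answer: Rational(-203, 60) ≈ -3.3833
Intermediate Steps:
Function('v')(A, K) = Add(5, K) (Function('v')(A, K) = Add(K, 5) = Add(5, K))
Function('r')(g) = Mul(15, g) (Function('r')(g) = Mul(g, Add(Add(5, 5), 5)) = Mul(g, Add(10, 5)) = Mul(g, 15) = Mul(15, g))
Mul(p, Pow(Function('r')(8), -1)) = Mul(-406, Pow(Mul(15, 8), -1)) = Mul(-406, Pow(120, -1)) = Mul(-406, Rational(1, 120)) = Rational(-203, 60)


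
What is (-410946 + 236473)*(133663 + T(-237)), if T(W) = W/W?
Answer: -23320759072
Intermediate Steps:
T(W) = 1
(-410946 + 236473)*(133663 + T(-237)) = (-410946 + 236473)*(133663 + 1) = -174473*133664 = -23320759072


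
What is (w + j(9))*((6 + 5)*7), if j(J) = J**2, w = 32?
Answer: 8701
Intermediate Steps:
(w + j(9))*((6 + 5)*7) = (32 + 9**2)*((6 + 5)*7) = (32 + 81)*(11*7) = 113*77 = 8701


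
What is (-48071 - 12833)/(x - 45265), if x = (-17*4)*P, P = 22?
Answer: 60904/46761 ≈ 1.3025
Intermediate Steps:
x = -1496 (x = -17*4*22 = -68*22 = -1496)
(-48071 - 12833)/(x - 45265) = (-48071 - 12833)/(-1496 - 45265) = -60904/(-46761) = -60904*(-1/46761) = 60904/46761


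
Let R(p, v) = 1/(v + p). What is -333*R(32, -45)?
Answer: 333/13 ≈ 25.615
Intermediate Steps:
R(p, v) = 1/(p + v)
-333*R(32, -45) = -333/(32 - 45) = -333/(-13) = -333*(-1/13) = 333/13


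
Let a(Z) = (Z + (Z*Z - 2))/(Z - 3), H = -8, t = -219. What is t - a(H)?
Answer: -2355/11 ≈ -214.09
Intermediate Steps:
a(Z) = (-2 + Z + Z²)/(-3 + Z) (a(Z) = (Z + (Z² - 2))/(-3 + Z) = (Z + (-2 + Z²))/(-3 + Z) = (-2 + Z + Z²)/(-3 + Z))
t - a(H) = -219 - (-2 - 8 + (-8)²)/(-3 - 8) = -219 - (-2 - 8 + 64)/(-11) = -219 - (-1)*54/11 = -219 - 1*(-54/11) = -219 + 54/11 = -2355/11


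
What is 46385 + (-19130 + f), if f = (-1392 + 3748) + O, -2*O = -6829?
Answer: 66051/2 ≈ 33026.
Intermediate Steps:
O = 6829/2 (O = -½*(-6829) = 6829/2 ≈ 3414.5)
f = 11541/2 (f = (-1392 + 3748) + 6829/2 = 2356 + 6829/2 = 11541/2 ≈ 5770.5)
46385 + (-19130 + f) = 46385 + (-19130 + 11541/2) = 46385 - 26719/2 = 66051/2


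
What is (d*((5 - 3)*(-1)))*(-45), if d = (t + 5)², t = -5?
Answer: 0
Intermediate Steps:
d = 0 (d = (-5 + 5)² = 0² = 0)
(d*((5 - 3)*(-1)))*(-45) = (0*((5 - 3)*(-1)))*(-45) = (0*(2*(-1)))*(-45) = (0*(-2))*(-45) = 0*(-45) = 0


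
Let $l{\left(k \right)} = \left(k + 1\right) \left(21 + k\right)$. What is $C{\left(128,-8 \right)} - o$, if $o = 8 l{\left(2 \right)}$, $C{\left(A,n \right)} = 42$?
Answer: $-510$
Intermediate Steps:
$l{\left(k \right)} = \left(1 + k\right) \left(21 + k\right)$
$o = 552$ ($o = 8 \left(21 + 2^{2} + 22 \cdot 2\right) = 8 \left(21 + 4 + 44\right) = 8 \cdot 69 = 552$)
$C{\left(128,-8 \right)} - o = 42 - 552 = -510$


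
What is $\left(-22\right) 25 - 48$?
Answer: $-598$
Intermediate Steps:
$\left(-22\right) 25 - 48 = -550 - 48 = -598$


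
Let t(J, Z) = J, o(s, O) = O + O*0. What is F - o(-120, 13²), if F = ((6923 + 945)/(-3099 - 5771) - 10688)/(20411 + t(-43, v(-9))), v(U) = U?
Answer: -7656763367/45166040 ≈ -169.52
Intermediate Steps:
o(s, O) = O (o(s, O) = O + 0 = O)
F = -23702607/45166040 (F = ((6923 + 945)/(-3099 - 5771) - 10688)/(20411 - 43) = (7868/(-8870) - 10688)/20368 = (7868*(-1/8870) - 10688)*(1/20368) = (-3934/4435 - 10688)*(1/20368) = -47405214/4435*1/20368 = -23702607/45166040 ≈ -0.52479)
F - o(-120, 13²) = -23702607/45166040 - 1*13² = -23702607/45166040 - 1*169 = -23702607/45166040 - 169 = -7656763367/45166040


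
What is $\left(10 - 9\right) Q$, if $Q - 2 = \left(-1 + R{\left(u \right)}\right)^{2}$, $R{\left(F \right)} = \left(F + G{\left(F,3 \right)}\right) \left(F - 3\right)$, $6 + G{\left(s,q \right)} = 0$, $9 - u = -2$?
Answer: $1523$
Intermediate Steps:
$u = 11$ ($u = 9 - -2 = 9 + 2 = 11$)
$G{\left(s,q \right)} = -6$ ($G{\left(s,q \right)} = -6 + 0 = -6$)
$R{\left(F \right)} = \left(-6 + F\right) \left(-3 + F\right)$ ($R{\left(F \right)} = \left(F - 6\right) \left(F - 3\right) = \left(-6 + F\right) \left(-3 + F\right)$)
$Q = 1523$ ($Q = 2 + \left(-1 + \left(18 + 11^{2} - 99\right)\right)^{2} = 2 + \left(-1 + \left(18 + 121 - 99\right)\right)^{2} = 2 + \left(-1 + 40\right)^{2} = 2 + 39^{2} = 2 + 1521 = 1523$)
$\left(10 - 9\right) Q = \left(10 - 9\right) 1523 = 1 \cdot 1523 = 1523$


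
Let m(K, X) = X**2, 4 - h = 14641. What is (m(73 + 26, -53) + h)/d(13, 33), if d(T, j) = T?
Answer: -11828/13 ≈ -909.85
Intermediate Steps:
h = -14637 (h = 4 - 1*14641 = 4 - 14641 = -14637)
(m(73 + 26, -53) + h)/d(13, 33) = ((-53)**2 - 14637)/13 = (2809 - 14637)*(1/13) = -11828*1/13 = -11828/13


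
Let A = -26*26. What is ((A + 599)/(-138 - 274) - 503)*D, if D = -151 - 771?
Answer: 95500299/206 ≈ 4.6359e+5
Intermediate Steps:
A = -676
D = -922
((A + 599)/(-138 - 274) - 503)*D = ((-676 + 599)/(-138 - 274) - 503)*(-922) = (-77/(-412) - 503)*(-922) = (-77*(-1/412) - 503)*(-922) = (77/412 - 503)*(-922) = -207159/412*(-922) = 95500299/206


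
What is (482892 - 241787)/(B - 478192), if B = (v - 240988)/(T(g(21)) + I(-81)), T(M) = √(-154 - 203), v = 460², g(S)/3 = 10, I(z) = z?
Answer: -66419441207495/131637220013612 - 590466145*I*√357/131637220013612 ≈ -0.50456 - 8.4752e-5*I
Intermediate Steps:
g(S) = 30 (g(S) = 3*10 = 30)
v = 211600
T(M) = I*√357 (T(M) = √(-357) = I*√357)
B = -29388/(-81 + I*√357) (B = (211600 - 240988)/(I*√357 - 81) = -29388/(-81 + I*√357) ≈ 344.09 + 80.265*I)
(482892 - 241787)/(B - 478192) = (482892 - 241787)/((396738/1153 + 4898*I*√357/1153) - 478192) = 241105/(-550958638/1153 + 4898*I*√357/1153)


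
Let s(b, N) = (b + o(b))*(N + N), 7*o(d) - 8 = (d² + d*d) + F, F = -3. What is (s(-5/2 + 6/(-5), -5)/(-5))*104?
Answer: 33696/175 ≈ 192.55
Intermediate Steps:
o(d) = 5/7 + 2*d²/7 (o(d) = 8/7 + ((d² + d*d) - 3)/7 = 8/7 + ((d² + d²) - 3)/7 = 8/7 + (2*d² - 3)/7 = 8/7 + (-3 + 2*d²)/7 = 8/7 + (-3/7 + 2*d²/7) = 5/7 + 2*d²/7)
s(b, N) = 2*N*(5/7 + b + 2*b²/7) (s(b, N) = (b + (5/7 + 2*b²/7))*(N + N) = (5/7 + b + 2*b²/7)*(2*N) = 2*N*(5/7 + b + 2*b²/7))
(s(-5/2 + 6/(-5), -5)/(-5))*104 = (((2/7)*(-5)*(5 + 2*(-5/2 + 6/(-5))² + 7*(-5/2 + 6/(-5))))/(-5))*104 = (((2/7)*(-5)*(5 + 2*(-5*½ + 6*(-⅕))² + 7*(-5*½ + 6*(-⅕))))*(-⅕))*104 = (((2/7)*(-5)*(5 + 2*(-5/2 - 6/5)² + 7*(-5/2 - 6/5)))*(-⅕))*104 = (((2/7)*(-5)*(5 + 2*(-37/10)² + 7*(-37/10)))*(-⅕))*104 = (((2/7)*(-5)*(5 + 2*(1369/100) - 259/10))*(-⅕))*104 = (((2/7)*(-5)*(5 + 1369/50 - 259/10))*(-⅕))*104 = (((2/7)*(-5)*(162/25))*(-⅕))*104 = -324/35*(-⅕)*104 = (324/175)*104 = 33696/175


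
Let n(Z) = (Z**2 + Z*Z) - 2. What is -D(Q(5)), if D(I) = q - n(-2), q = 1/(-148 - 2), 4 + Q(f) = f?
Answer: 901/150 ≈ 6.0067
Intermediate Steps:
Q(f) = -4 + f
q = -1/150 (q = 1/(-150) = -1/150 ≈ -0.0066667)
n(Z) = -2 + 2*Z**2 (n(Z) = (Z**2 + Z**2) - 2 = 2*Z**2 - 2 = -2 + 2*Z**2)
D(I) = -901/150 (D(I) = -1/150 - (-2 + 2*(-2)**2) = -1/150 - (-2 + 2*4) = -1/150 - (-2 + 8) = -1/150 - 1*6 = -1/150 - 6 = -901/150)
-D(Q(5)) = -1*(-901/150) = 901/150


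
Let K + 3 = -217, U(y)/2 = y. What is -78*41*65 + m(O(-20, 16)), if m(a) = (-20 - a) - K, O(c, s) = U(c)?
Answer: -207630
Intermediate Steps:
U(y) = 2*y
K = -220 (K = -3 - 217 = -220)
O(c, s) = 2*c
m(a) = 200 - a (m(a) = (-20 - a) - 1*(-220) = (-20 - a) + 220 = 200 - a)
-78*41*65 + m(O(-20, 16)) = -78*41*65 + (200 - 2*(-20)) = -3198*65 + (200 - 1*(-40)) = -207870 + (200 + 40) = -207870 + 240 = -207630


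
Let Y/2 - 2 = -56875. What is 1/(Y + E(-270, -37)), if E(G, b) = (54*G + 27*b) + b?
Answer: -1/129362 ≈ -7.7302e-6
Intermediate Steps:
Y = -113746 (Y = 4 + 2*(-56875) = 4 - 113750 = -113746)
E(G, b) = 28*b + 54*G (E(G, b) = (27*b + 54*G) + b = 28*b + 54*G)
1/(Y + E(-270, -37)) = 1/(-113746 + (28*(-37) + 54*(-270))) = 1/(-113746 + (-1036 - 14580)) = 1/(-113746 - 15616) = 1/(-129362) = -1/129362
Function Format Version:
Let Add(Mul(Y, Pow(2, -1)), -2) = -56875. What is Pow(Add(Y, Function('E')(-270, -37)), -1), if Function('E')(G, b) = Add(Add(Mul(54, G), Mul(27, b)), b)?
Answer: Rational(-1, 129362) ≈ -7.7302e-6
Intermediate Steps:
Y = -113746 (Y = Add(4, Mul(2, -56875)) = Add(4, -113750) = -113746)
Function('E')(G, b) = Add(Mul(28, b), Mul(54, G)) (Function('E')(G, b) = Add(Add(Mul(27, b), Mul(54, G)), b) = Add(Mul(28, b), Mul(54, G)))
Pow(Add(Y, Function('E')(-270, -37)), -1) = Pow(Add(-113746, Add(Mul(28, -37), Mul(54, -270))), -1) = Pow(Add(-113746, Add(-1036, -14580)), -1) = Pow(Add(-113746, -15616), -1) = Pow(-129362, -1) = Rational(-1, 129362)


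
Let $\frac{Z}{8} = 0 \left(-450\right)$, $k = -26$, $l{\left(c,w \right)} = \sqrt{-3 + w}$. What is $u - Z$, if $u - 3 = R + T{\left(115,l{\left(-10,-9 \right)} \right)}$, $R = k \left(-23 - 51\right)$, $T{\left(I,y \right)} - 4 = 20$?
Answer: $1951$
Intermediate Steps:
$T{\left(I,y \right)} = 24$ ($T{\left(I,y \right)} = 4 + 20 = 24$)
$R = 1924$ ($R = - 26 \left(-23 - 51\right) = \left(-26\right) \left(-74\right) = 1924$)
$u = 1951$ ($u = 3 + \left(1924 + 24\right) = 3 + 1948 = 1951$)
$Z = 0$ ($Z = 8 \cdot 0 \left(-450\right) = 8 \cdot 0 = 0$)
$u - Z = 1951 - 0 = 1951 + 0 = 1951$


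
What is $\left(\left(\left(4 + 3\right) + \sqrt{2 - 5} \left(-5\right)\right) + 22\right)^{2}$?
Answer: $766 - 290 i \sqrt{3} \approx 766.0 - 502.29 i$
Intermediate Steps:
$\left(\left(\left(4 + 3\right) + \sqrt{2 - 5} \left(-5\right)\right) + 22\right)^{2} = \left(\left(7 + \sqrt{-3} \left(-5\right)\right) + 22\right)^{2} = \left(\left(7 + i \sqrt{3} \left(-5\right)\right) + 22\right)^{2} = \left(\left(7 - 5 i \sqrt{3}\right) + 22\right)^{2} = \left(29 - 5 i \sqrt{3}\right)^{2}$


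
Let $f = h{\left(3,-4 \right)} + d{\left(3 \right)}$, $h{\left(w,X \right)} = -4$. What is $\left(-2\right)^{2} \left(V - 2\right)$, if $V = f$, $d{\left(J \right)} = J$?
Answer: $-12$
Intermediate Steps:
$f = -1$ ($f = -4 + 3 = -1$)
$V = -1$
$\left(-2\right)^{2} \left(V - 2\right) = \left(-2\right)^{2} \left(-1 - 2\right) = 4 \left(-3\right) = -12$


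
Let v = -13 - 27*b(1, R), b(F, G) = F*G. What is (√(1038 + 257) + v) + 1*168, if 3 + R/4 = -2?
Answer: 695 + √1295 ≈ 730.99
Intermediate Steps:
R = -20 (R = -12 + 4*(-2) = -12 - 8 = -20)
v = 527 (v = -13 - 27*(-20) = -13 + 540 = 527)
(√(1038 + 257) + v) + 1*168 = (√(1038 + 257) + 527) + 1*168 = (√1295 + 527) + 168 = (527 + √1295) + 168 = 695 + √1295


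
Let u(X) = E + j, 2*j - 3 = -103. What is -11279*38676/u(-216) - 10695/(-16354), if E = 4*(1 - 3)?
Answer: 3567025251063/474266 ≈ 7.5212e+6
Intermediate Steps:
E = -8 (E = 4*(-2) = -8)
j = -50 (j = 3/2 + (½)*(-103) = 3/2 - 103/2 = -50)
u(X) = -58 (u(X) = -8 - 50 = -58)
-11279*38676/u(-216) - 10695/(-16354) = -11279/((-58/38676)) - 10695/(-16354) = -11279/((-58*1/38676)) - 10695*(-1/16354) = -11279/(-29/19338) + 10695/16354 = -11279*(-19338/29) + 10695/16354 = 218113302/29 + 10695/16354 = 3567025251063/474266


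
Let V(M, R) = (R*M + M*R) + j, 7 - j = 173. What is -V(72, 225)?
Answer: -32234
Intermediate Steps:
j = -166 (j = 7 - 1*173 = 7 - 173 = -166)
V(M, R) = -166 + 2*M*R (V(M, R) = (R*M + M*R) - 166 = (M*R + M*R) - 166 = 2*M*R - 166 = -166 + 2*M*R)
-V(72, 225) = -(-166 + 2*72*225) = -(-166 + 32400) = -1*32234 = -32234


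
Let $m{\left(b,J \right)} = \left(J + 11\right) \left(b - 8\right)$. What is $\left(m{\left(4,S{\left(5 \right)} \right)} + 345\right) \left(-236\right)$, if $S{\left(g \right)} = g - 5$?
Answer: $-71036$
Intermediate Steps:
$S{\left(g \right)} = -5 + g$
$m{\left(b,J \right)} = \left(-8 + b\right) \left(11 + J\right)$ ($m{\left(b,J \right)} = \left(11 + J\right) \left(-8 + b\right) = \left(-8 + b\right) \left(11 + J\right)$)
$\left(m{\left(4,S{\left(5 \right)} \right)} + 345\right) \left(-236\right) = \left(\left(-88 - 8 \left(-5 + 5\right) + 11 \cdot 4 + \left(-5 + 5\right) 4\right) + 345\right) \left(-236\right) = \left(\left(-88 - 0 + 44 + 0 \cdot 4\right) + 345\right) \left(-236\right) = \left(\left(-88 + 0 + 44 + 0\right) + 345\right) \left(-236\right) = \left(-44 + 345\right) \left(-236\right) = 301 \left(-236\right) = -71036$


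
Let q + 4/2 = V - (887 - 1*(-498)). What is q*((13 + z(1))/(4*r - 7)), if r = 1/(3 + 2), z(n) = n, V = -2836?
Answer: 295610/31 ≈ 9535.8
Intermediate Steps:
r = ⅕ (r = 1/5 = ⅕ ≈ 0.20000)
q = -4223 (q = -2 + (-2836 - (887 - 1*(-498))) = -2 + (-2836 - (887 + 498)) = -2 + (-2836 - 1*1385) = -2 + (-2836 - 1385) = -2 - 4221 = -4223)
q*((13 + z(1))/(4*r - 7)) = -4223*(13 + 1)/(4*(⅕) - 7) = -59122/(⅘ - 7) = -59122/(-31/5) = -59122*(-5)/31 = -4223*(-70/31) = 295610/31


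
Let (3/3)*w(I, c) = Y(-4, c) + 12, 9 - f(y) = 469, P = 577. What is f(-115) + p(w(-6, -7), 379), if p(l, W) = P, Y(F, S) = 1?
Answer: 117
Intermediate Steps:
f(y) = -460 (f(y) = 9 - 1*469 = 9 - 469 = -460)
w(I, c) = 13 (w(I, c) = 1 + 12 = 13)
p(l, W) = 577
f(-115) + p(w(-6, -7), 379) = -460 + 577 = 117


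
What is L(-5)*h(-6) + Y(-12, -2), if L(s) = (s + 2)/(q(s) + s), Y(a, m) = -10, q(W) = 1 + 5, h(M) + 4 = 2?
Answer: -4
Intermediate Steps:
h(M) = -2 (h(M) = -4 + 2 = -2)
q(W) = 6
L(s) = (2 + s)/(6 + s) (L(s) = (s + 2)/(6 + s) = (2 + s)/(6 + s))
L(-5)*h(-6) + Y(-12, -2) = ((2 - 5)/(6 - 5))*(-2) - 10 = (-3/1)*(-2) - 10 = (1*(-3))*(-2) - 10 = -3*(-2) - 10 = 6 - 10 = -4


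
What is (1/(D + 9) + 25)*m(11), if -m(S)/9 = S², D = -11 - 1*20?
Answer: -54351/2 ≈ -27176.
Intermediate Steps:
D = -31 (D = -11 - 20 = -31)
m(S) = -9*S²
(1/(D + 9) + 25)*m(11) = (1/(-31 + 9) + 25)*(-9*11²) = (1/(-22) + 25)*(-9*121) = (-1/22 + 25)*(-1089) = (549/22)*(-1089) = -54351/2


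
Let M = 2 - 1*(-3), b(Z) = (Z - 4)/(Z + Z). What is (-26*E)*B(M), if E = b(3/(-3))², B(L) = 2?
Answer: -325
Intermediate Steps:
b(Z) = (-4 + Z)/(2*Z) (b(Z) = (-4 + Z)/((2*Z)) = (-4 + Z)*(1/(2*Z)) = (-4 + Z)/(2*Z))
M = 5 (M = 2 + 3 = 5)
E = 25/4 (E = ((-4 + 3/(-3))/(2*((3/(-3)))))² = ((-4 + 3*(-⅓))/(2*((3*(-⅓)))))² = ((½)*(-4 - 1)/(-1))² = ((½)*(-1)*(-5))² = (5/2)² = 25/4 ≈ 6.2500)
(-26*E)*B(M) = -26*25/4*2 = -325/2*2 = -325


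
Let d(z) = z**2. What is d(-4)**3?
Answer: 4096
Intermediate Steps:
d(-4)**3 = ((-4)**2)**3 = 16**3 = 4096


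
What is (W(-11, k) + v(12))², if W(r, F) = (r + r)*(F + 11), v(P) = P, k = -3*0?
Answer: 52900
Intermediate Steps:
k = 0
W(r, F) = 2*r*(11 + F) (W(r, F) = (2*r)*(11 + F) = 2*r*(11 + F))
(W(-11, k) + v(12))² = (2*(-11)*(11 + 0) + 12)² = (2*(-11)*11 + 12)² = (-242 + 12)² = (-230)² = 52900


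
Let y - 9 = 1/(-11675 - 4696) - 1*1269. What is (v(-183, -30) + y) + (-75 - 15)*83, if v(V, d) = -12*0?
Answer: -142918831/16371 ≈ -8730.0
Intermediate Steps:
v(V, d) = 0
y = -20627461/16371 (y = 9 + (1/(-11675 - 4696) - 1*1269) = 9 + (1/(-16371) - 1269) = 9 + (-1/16371 - 1269) = 9 - 20774800/16371 = -20627461/16371 ≈ -1260.0)
(v(-183, -30) + y) + (-75 - 15)*83 = (0 - 20627461/16371) + (-75 - 15)*83 = -20627461/16371 - 90*83 = -20627461/16371 - 7470 = -142918831/16371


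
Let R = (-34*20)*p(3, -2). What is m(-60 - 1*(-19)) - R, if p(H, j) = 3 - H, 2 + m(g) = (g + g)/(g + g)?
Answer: -1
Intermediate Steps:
m(g) = -1 (m(g) = -2 + (g + g)/(g + g) = -2 + (2*g)/((2*g)) = -2 + (2*g)*(1/(2*g)) = -2 + 1 = -1)
R = 0 (R = (-34*20)*(3 - 1*3) = -680*(3 - 3) = -680*0 = 0)
m(-60 - 1*(-19)) - R = -1 - 1*0 = -1 + 0 = -1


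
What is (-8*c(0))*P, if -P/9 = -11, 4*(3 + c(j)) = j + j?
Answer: 2376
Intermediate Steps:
c(j) = -3 + j/2 (c(j) = -3 + (j + j)/4 = -3 + (2*j)/4 = -3 + j/2)
P = 99 (P = -9*(-11) = 99)
(-8*c(0))*P = -8*(-3 + (½)*0)*99 = -8*(-3 + 0)*99 = -8*(-3)*99 = 24*99 = 2376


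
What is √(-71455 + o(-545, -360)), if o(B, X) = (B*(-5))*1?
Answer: I*√68730 ≈ 262.16*I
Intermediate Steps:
o(B, X) = -5*B (o(B, X) = -5*B*1 = -5*B)
√(-71455 + o(-545, -360)) = √(-71455 - 5*(-545)) = √(-71455 + 2725) = √(-68730) = I*√68730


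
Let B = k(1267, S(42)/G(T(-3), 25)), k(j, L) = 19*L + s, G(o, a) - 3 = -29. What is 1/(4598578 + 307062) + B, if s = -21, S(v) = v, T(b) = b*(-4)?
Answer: -3296590067/63773320 ≈ -51.692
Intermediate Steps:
T(b) = -4*b
G(o, a) = -26 (G(o, a) = 3 - 29 = -26)
k(j, L) = -21 + 19*L (k(j, L) = 19*L - 21 = -21 + 19*L)
B = -672/13 (B = -21 + 19*(42/(-26)) = -21 + 19*(42*(-1/26)) = -21 + 19*(-21/13) = -21 - 399/13 = -672/13 ≈ -51.692)
1/(4598578 + 307062) + B = 1/(4598578 + 307062) - 672/13 = 1/4905640 - 672/13 = -3296590067/63773320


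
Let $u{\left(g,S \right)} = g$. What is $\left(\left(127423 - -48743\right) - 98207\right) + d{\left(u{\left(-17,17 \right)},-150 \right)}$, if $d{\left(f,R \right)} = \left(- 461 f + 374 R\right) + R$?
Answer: $29546$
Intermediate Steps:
$d{\left(f,R \right)} = - 461 f + 375 R$
$\left(\left(127423 - -48743\right) - 98207\right) + d{\left(u{\left(-17,17 \right)},-150 \right)} = \left(\left(127423 - -48743\right) - 98207\right) + \left(\left(-461\right) \left(-17\right) + 375 \left(-150\right)\right) = \left(\left(127423 + 48743\right) - 98207\right) + \left(7837 - 56250\right) = \left(176166 - 98207\right) - 48413 = 77959 - 48413 = 29546$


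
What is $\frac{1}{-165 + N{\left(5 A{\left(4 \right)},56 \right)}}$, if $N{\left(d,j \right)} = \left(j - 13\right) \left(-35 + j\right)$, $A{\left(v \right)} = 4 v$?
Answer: $\frac{1}{738} \approx 0.001355$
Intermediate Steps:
$N{\left(d,j \right)} = \left(-35 + j\right) \left(-13 + j\right)$ ($N{\left(d,j \right)} = \left(-13 + j\right) \left(-35 + j\right) = \left(-35 + j\right) \left(-13 + j\right)$)
$\frac{1}{-165 + N{\left(5 A{\left(4 \right)},56 \right)}} = \frac{1}{-165 + \left(455 + 56^{2} - 2688\right)} = \frac{1}{-165 + \left(455 + 3136 - 2688\right)} = \frac{1}{-165 + 903} = \frac{1}{738}$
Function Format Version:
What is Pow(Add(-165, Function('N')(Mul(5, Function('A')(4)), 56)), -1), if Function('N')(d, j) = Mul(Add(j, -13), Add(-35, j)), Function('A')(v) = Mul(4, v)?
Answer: Rational(1, 738) ≈ 0.0013550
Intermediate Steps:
Function('N')(d, j) = Mul(Add(-35, j), Add(-13, j)) (Function('N')(d, j) = Mul(Add(-13, j), Add(-35, j)) = Mul(Add(-35, j), Add(-13, j)))
Pow(Add(-165, Function('N')(Mul(5, Function('A')(4)), 56)), -1) = Pow(Add(-165, Add(455, Pow(56, 2), Mul(-48, 56))), -1) = Pow(Add(-165, Add(455, 3136, -2688)), -1) = Pow(Add(-165, 903), -1) = Pow(738, -1) = Rational(1, 738)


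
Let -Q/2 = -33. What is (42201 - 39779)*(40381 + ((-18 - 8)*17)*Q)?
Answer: 27148198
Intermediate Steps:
Q = 66 (Q = -2*(-33) = 66)
(42201 - 39779)*(40381 + ((-18 - 8)*17)*Q) = (42201 - 39779)*(40381 + ((-18 - 8)*17)*66) = 2422*(40381 - 26*17*66) = 2422*(40381 - 442*66) = 2422*(40381 - 29172) = 2422*11209 = 27148198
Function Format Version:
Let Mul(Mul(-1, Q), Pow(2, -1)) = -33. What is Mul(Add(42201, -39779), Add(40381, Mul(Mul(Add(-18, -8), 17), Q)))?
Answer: 27148198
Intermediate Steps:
Q = 66 (Q = Mul(-2, -33) = 66)
Mul(Add(42201, -39779), Add(40381, Mul(Mul(Add(-18, -8), 17), Q))) = Mul(Add(42201, -39779), Add(40381, Mul(Mul(Add(-18, -8), 17), 66))) = Mul(2422, Add(40381, Mul(Mul(-26, 17), 66))) = Mul(2422, Add(40381, Mul(-442, 66))) = Mul(2422, Add(40381, -29172)) = Mul(2422, 11209) = 27148198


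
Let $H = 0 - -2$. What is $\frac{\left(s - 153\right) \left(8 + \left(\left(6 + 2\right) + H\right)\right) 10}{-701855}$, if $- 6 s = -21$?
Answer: $\frac{5382}{140371} \approx 0.038341$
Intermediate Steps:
$s = \frac{7}{2}$ ($s = \left(- \frac{1}{6}\right) \left(-21\right) = \frac{7}{2} \approx 3.5$)
$H = 2$ ($H = 0 + 2 = 2$)
$\frac{\left(s - 153\right) \left(8 + \left(\left(6 + 2\right) + H\right)\right) 10}{-701855} = \frac{\left(\frac{7}{2} - 153\right) \left(8 + \left(\left(6 + 2\right) + 2\right)\right) 10}{-701855} = - \frac{299 \left(8 + \left(8 + 2\right)\right) 10}{2} \left(- \frac{1}{701855}\right) = - \frac{299 \left(8 + 10\right) 10}{2} \left(- \frac{1}{701855}\right) = - \frac{299 \cdot 18 \cdot 10}{2} \left(- \frac{1}{701855}\right) = \left(- \frac{299}{2}\right) 180 \left(- \frac{1}{701855}\right) = \left(-26910\right) \left(- \frac{1}{701855}\right) = \frac{5382}{140371}$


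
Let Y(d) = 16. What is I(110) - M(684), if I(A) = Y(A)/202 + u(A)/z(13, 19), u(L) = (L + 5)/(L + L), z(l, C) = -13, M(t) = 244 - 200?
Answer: -2539715/57772 ≈ -43.961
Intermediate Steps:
M(t) = 44
u(L) = (5 + L)/(2*L) (u(L) = (5 + L)/((2*L)) = (5 + L)*(1/(2*L)) = (5 + L)/(2*L))
I(A) = 8/101 - (5 + A)/(26*A) (I(A) = 16/202 + ((5 + A)/(2*A))/(-13) = 16*(1/202) + ((5 + A)/(2*A))*(-1/13) = 8/101 - (5 + A)/(26*A))
I(110) - M(684) = (1/2626)*(-505 + 107*110)/110 - 1*44 = (1/2626)*(1/110)*(-505 + 11770) - 44 = (1/2626)*(1/110)*11265 - 44 = 2253/57772 - 44 = -2539715/57772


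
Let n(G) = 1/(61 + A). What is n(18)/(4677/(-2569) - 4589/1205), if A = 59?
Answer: -619129/418198224 ≈ -0.0014805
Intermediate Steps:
n(G) = 1/120 (n(G) = 1/(61 + 59) = 1/120)
n(18)/(4677/(-2569) - 4589/1205) = 1/(120*(4677/(-2569) - 4589/1205)) = 1/(120*(4677*(-1/2569) - 4589*1/1205)) = 1/(120*(-4677/2569 - 4589/1205)) = 1/(120*(-17424926/3095645)) = (1/120)*(-3095645/17424926) = -619129/418198224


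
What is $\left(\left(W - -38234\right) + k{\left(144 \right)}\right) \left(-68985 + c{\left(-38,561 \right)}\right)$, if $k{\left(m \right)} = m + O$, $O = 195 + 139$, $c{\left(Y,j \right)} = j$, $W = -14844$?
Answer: $-1633144032$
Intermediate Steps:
$O = 334$
$k{\left(m \right)} = 334 + m$ ($k{\left(m \right)} = m + 334 = 334 + m$)
$\left(\left(W - -38234\right) + k{\left(144 \right)}\right) \left(-68985 + c{\left(-38,561 \right)}\right) = \left(\left(-14844 - -38234\right) + \left(334 + 144\right)\right) \left(-68985 + 561\right) = \left(\left(-14844 + \left(-41789 + 80023\right)\right) + 478\right) \left(-68424\right) = \left(\left(-14844 + 38234\right) + 478\right) \left(-68424\right) = \left(23390 + 478\right) \left(-68424\right) = 23868 \left(-68424\right) = -1633144032$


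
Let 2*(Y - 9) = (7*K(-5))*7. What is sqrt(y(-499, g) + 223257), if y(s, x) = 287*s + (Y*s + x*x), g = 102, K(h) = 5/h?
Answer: sqrt(392730)/2 ≈ 313.34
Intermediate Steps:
Y = -31/2 (Y = 9 + ((7*(5/(-5)))*7)/2 = 9 + ((7*(5*(-1/5)))*7)/2 = 9 + ((7*(-1))*7)/2 = 9 + (-7*7)/2 = 9 + (1/2)*(-49) = 9 - 49/2 = -31/2 ≈ -15.500)
y(s, x) = x**2 + 543*s/2 (y(s, x) = 287*s + (-31*s/2 + x*x) = 287*s + (-31*s/2 + x**2) = 287*s + (x**2 - 31*s/2) = x**2 + 543*s/2)
sqrt(y(-499, g) + 223257) = sqrt((102**2 + (543/2)*(-499)) + 223257) = sqrt((10404 - 270957/2) + 223257) = sqrt(-250149/2 + 223257) = sqrt(196365/2) = sqrt(392730)/2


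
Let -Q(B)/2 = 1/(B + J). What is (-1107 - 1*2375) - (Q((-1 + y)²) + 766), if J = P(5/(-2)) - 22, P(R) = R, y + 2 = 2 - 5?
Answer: -97700/23 ≈ -4247.8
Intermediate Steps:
y = -5 (y = -2 + (2 - 5) = -2 - 3 = -5)
J = -49/2 (J = 5/(-2) - 22 = 5*(-½) - 22 = -5/2 - 22 = -49/2 ≈ -24.500)
Q(B) = -2/(-49/2 + B) (Q(B) = -2/(B - 49/2) = -2/(-49/2 + B))
(-1107 - 1*2375) - (Q((-1 + y)²) + 766) = (-1107 - 1*2375) - (-4/(-49 + 2*(-1 - 5)²) + 766) = (-1107 - 2375) - (-4/(-49 + 2*(-6)²) + 766) = -3482 - (-4/(-49 + 2*36) + 766) = -3482 - (-4/(-49 + 72) + 766) = -3482 - (-4/23 + 766) = -3482 - 1*17614/23 = -3482 - 17614/23 = -97700/23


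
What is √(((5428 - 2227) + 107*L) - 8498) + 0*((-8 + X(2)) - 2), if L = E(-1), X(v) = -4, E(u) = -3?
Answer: 53*I*√2 ≈ 74.953*I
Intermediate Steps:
L = -3
√(((5428 - 2227) + 107*L) - 8498) + 0*((-8 + X(2)) - 2) = √(((5428 - 2227) + 107*(-3)) - 8498) + 0*((-8 - 4) - 2) = √((3201 - 321) - 8498) + 0*(-12 - 2) = √(2880 - 8498) + 0*(-14) = √(-5618) + 0 = 53*I*√2 + 0 = 53*I*√2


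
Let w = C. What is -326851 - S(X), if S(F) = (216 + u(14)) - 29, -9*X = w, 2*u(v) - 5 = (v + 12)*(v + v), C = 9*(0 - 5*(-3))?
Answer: -654809/2 ≈ -3.2740e+5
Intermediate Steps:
C = 135 (C = 9*(0 + 15) = 9*15 = 135)
u(v) = 5/2 + v*(12 + v) (u(v) = 5/2 + ((v + 12)*(v + v))/2 = 5/2 + ((12 + v)*(2*v))/2 = 5/2 + (2*v*(12 + v))/2 = 5/2 + v*(12 + v))
w = 135
X = -15 (X = -⅑*135 = -15)
S(F) = 1107/2 (S(F) = (216 + (5/2 + 14² + 12*14)) - 29 = (216 + (5/2 + 196 + 168)) - 29 = (216 + 733/2) - 29 = 1165/2 - 29 = 1107/2)
-326851 - S(X) = -326851 - 1*1107/2 = -326851 - 1107/2 = -654809/2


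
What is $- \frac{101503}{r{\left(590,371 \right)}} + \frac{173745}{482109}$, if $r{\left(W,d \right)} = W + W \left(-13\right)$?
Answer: $\frac{16721874809}{1137777240} \approx 14.697$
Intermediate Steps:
$r{\left(W,d \right)} = - 12 W$ ($r{\left(W,d \right)} = W - 13 W = - 12 W$)
$- \frac{101503}{r{\left(590,371 \right)}} + \frac{173745}{482109} = - \frac{101503}{\left(-12\right) 590} + \frac{173745}{482109} = - \frac{101503}{-7080} + 173745 \cdot \frac{1}{482109} = \left(-101503\right) \left(- \frac{1}{7080}\right) + \frac{57915}{160703} = \frac{101503}{7080} + \frac{57915}{160703} = \frac{16721874809}{1137777240}$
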